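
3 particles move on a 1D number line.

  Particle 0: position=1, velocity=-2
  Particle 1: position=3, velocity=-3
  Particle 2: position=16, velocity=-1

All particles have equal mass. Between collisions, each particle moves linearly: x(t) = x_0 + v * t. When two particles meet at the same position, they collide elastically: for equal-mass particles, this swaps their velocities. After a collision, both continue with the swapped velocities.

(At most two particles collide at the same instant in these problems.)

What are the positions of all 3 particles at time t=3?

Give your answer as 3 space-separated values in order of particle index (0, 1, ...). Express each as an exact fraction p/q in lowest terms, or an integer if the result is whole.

Collision at t=2: particles 0 and 1 swap velocities; positions: p0=-3 p1=-3 p2=14; velocities now: v0=-3 v1=-2 v2=-1
Advance to t=3 (no further collisions before then); velocities: v0=-3 v1=-2 v2=-1; positions = -6 -5 13

Answer: -6 -5 13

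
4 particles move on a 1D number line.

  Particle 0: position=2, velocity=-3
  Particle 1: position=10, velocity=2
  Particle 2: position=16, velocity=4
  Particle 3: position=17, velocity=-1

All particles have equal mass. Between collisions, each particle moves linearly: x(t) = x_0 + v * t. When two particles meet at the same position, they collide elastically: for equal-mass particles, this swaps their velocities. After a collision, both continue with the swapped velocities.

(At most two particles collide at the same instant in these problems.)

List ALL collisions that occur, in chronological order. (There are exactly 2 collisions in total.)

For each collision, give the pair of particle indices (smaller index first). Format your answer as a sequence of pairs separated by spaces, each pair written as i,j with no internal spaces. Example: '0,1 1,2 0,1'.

Answer: 2,3 1,2

Derivation:
Collision at t=1/5: particles 2 and 3 swap velocities; positions: p0=7/5 p1=52/5 p2=84/5 p3=84/5; velocities now: v0=-3 v1=2 v2=-1 v3=4
Collision at t=7/3: particles 1 and 2 swap velocities; positions: p0=-5 p1=44/3 p2=44/3 p3=76/3; velocities now: v0=-3 v1=-1 v2=2 v3=4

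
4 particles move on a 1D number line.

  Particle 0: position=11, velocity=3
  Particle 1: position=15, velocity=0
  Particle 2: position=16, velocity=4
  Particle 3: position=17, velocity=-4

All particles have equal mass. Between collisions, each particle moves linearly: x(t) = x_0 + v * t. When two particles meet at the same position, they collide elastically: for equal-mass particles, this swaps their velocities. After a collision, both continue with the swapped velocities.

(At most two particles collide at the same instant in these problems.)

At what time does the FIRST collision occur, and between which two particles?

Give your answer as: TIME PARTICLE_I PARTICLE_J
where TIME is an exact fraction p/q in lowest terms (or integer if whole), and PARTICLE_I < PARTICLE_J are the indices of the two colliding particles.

Answer: 1/8 2 3

Derivation:
Pair (0,1): pos 11,15 vel 3,0 -> gap=4, closing at 3/unit, collide at t=4/3
Pair (1,2): pos 15,16 vel 0,4 -> not approaching (rel speed -4 <= 0)
Pair (2,3): pos 16,17 vel 4,-4 -> gap=1, closing at 8/unit, collide at t=1/8
Earliest collision: t=1/8 between 2 and 3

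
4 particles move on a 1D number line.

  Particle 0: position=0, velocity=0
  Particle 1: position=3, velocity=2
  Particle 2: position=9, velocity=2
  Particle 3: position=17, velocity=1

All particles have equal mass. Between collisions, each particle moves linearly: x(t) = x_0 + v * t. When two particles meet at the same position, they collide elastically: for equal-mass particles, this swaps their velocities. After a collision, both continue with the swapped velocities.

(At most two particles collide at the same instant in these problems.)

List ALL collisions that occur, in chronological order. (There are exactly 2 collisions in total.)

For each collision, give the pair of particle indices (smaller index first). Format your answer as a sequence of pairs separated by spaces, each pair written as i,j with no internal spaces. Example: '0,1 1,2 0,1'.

Collision at t=8: particles 2 and 3 swap velocities; positions: p0=0 p1=19 p2=25 p3=25; velocities now: v0=0 v1=2 v2=1 v3=2
Collision at t=14: particles 1 and 2 swap velocities; positions: p0=0 p1=31 p2=31 p3=37; velocities now: v0=0 v1=1 v2=2 v3=2

Answer: 2,3 1,2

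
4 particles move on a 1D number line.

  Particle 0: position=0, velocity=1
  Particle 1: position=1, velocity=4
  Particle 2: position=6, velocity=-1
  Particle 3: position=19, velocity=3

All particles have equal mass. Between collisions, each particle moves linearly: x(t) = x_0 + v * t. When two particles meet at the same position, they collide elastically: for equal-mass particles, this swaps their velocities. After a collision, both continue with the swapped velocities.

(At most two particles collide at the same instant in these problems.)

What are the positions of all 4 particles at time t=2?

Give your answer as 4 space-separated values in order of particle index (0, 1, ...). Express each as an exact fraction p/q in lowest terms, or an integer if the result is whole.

Answer: 2 4 9 25

Derivation:
Collision at t=1: particles 1 and 2 swap velocities; positions: p0=1 p1=5 p2=5 p3=22; velocities now: v0=1 v1=-1 v2=4 v3=3
Advance to t=2 (no further collisions before then); velocities: v0=1 v1=-1 v2=4 v3=3; positions = 2 4 9 25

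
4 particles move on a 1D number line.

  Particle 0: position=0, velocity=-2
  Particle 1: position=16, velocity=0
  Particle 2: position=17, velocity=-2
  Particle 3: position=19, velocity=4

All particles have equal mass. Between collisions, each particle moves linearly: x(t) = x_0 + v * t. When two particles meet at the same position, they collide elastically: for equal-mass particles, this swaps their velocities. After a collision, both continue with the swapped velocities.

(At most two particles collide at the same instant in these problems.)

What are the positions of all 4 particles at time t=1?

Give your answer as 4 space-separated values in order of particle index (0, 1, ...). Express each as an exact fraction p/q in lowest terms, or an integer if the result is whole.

Collision at t=1/2: particles 1 and 2 swap velocities; positions: p0=-1 p1=16 p2=16 p3=21; velocities now: v0=-2 v1=-2 v2=0 v3=4
Advance to t=1 (no further collisions before then); velocities: v0=-2 v1=-2 v2=0 v3=4; positions = -2 15 16 23

Answer: -2 15 16 23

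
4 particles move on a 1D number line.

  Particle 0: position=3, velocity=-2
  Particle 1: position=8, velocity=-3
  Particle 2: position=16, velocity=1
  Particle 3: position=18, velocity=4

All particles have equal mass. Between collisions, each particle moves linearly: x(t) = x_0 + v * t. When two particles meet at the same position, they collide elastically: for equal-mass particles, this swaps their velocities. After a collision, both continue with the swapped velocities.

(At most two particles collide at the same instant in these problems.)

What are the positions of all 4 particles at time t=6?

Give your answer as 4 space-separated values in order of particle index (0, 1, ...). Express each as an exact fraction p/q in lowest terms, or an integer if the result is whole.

Answer: -10 -9 22 42

Derivation:
Collision at t=5: particles 0 and 1 swap velocities; positions: p0=-7 p1=-7 p2=21 p3=38; velocities now: v0=-3 v1=-2 v2=1 v3=4
Advance to t=6 (no further collisions before then); velocities: v0=-3 v1=-2 v2=1 v3=4; positions = -10 -9 22 42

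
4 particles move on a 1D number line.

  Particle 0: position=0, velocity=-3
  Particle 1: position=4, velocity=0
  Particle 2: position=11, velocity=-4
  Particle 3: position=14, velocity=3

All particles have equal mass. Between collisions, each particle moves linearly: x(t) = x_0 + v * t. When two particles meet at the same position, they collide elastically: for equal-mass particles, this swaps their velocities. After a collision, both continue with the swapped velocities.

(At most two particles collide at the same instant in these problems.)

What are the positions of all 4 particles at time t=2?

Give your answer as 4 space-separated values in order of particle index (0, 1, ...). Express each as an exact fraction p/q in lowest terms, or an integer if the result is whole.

Collision at t=7/4: particles 1 and 2 swap velocities; positions: p0=-21/4 p1=4 p2=4 p3=77/4; velocities now: v0=-3 v1=-4 v2=0 v3=3
Advance to t=2 (no further collisions before then); velocities: v0=-3 v1=-4 v2=0 v3=3; positions = -6 3 4 20

Answer: -6 3 4 20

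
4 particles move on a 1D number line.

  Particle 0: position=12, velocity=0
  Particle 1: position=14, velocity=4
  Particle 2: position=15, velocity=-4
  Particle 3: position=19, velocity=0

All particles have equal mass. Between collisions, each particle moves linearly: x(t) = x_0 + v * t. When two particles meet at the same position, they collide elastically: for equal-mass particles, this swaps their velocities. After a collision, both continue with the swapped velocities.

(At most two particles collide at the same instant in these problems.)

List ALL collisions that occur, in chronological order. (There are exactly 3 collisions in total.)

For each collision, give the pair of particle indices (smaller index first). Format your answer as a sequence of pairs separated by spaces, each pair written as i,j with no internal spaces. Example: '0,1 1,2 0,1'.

Answer: 1,2 0,1 2,3

Derivation:
Collision at t=1/8: particles 1 and 2 swap velocities; positions: p0=12 p1=29/2 p2=29/2 p3=19; velocities now: v0=0 v1=-4 v2=4 v3=0
Collision at t=3/4: particles 0 and 1 swap velocities; positions: p0=12 p1=12 p2=17 p3=19; velocities now: v0=-4 v1=0 v2=4 v3=0
Collision at t=5/4: particles 2 and 3 swap velocities; positions: p0=10 p1=12 p2=19 p3=19; velocities now: v0=-4 v1=0 v2=0 v3=4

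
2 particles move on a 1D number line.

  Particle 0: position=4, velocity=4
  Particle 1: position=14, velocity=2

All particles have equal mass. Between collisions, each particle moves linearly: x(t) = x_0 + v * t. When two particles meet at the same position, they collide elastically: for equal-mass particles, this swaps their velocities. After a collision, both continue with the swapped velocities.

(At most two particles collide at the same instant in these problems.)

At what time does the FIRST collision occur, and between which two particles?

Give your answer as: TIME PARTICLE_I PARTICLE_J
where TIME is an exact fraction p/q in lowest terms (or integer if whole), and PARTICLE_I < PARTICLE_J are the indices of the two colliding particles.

Pair (0,1): pos 4,14 vel 4,2 -> gap=10, closing at 2/unit, collide at t=5
Earliest collision: t=5 between 0 and 1

Answer: 5 0 1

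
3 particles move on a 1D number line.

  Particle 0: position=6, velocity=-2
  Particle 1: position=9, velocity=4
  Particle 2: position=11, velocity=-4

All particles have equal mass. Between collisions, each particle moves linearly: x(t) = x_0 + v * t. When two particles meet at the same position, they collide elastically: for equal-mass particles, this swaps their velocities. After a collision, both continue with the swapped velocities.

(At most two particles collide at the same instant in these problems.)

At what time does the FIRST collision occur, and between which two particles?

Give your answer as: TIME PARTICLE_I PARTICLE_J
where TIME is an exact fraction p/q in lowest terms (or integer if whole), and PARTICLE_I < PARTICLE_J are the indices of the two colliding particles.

Pair (0,1): pos 6,9 vel -2,4 -> not approaching (rel speed -6 <= 0)
Pair (1,2): pos 9,11 vel 4,-4 -> gap=2, closing at 8/unit, collide at t=1/4
Earliest collision: t=1/4 between 1 and 2

Answer: 1/4 1 2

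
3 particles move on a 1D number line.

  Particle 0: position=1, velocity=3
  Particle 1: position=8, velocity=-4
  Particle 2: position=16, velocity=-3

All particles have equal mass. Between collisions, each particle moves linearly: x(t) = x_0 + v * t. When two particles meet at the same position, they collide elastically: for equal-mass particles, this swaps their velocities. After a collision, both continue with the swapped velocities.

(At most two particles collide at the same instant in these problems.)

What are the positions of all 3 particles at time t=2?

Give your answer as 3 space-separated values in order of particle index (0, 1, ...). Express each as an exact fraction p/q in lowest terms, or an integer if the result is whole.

Collision at t=1: particles 0 and 1 swap velocities; positions: p0=4 p1=4 p2=13; velocities now: v0=-4 v1=3 v2=-3
Advance to t=2 (no further collisions before then); velocities: v0=-4 v1=3 v2=-3; positions = 0 7 10

Answer: 0 7 10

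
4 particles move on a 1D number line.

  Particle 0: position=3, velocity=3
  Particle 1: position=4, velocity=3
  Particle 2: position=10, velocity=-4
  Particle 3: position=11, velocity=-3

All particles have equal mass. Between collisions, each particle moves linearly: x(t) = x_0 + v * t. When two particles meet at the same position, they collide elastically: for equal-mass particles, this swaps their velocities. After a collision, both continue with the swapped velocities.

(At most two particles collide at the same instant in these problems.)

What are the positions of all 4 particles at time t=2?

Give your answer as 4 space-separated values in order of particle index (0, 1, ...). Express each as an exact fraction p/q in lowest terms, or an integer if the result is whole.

Collision at t=6/7: particles 1 and 2 swap velocities; positions: p0=39/7 p1=46/7 p2=46/7 p3=59/7; velocities now: v0=3 v1=-4 v2=3 v3=-3
Collision at t=1: particles 0 and 1 swap velocities; positions: p0=6 p1=6 p2=7 p3=8; velocities now: v0=-4 v1=3 v2=3 v3=-3
Collision at t=7/6: particles 2 and 3 swap velocities; positions: p0=16/3 p1=13/2 p2=15/2 p3=15/2; velocities now: v0=-4 v1=3 v2=-3 v3=3
Collision at t=4/3: particles 1 and 2 swap velocities; positions: p0=14/3 p1=7 p2=7 p3=8; velocities now: v0=-4 v1=-3 v2=3 v3=3
Advance to t=2 (no further collisions before then); velocities: v0=-4 v1=-3 v2=3 v3=3; positions = 2 5 9 10

Answer: 2 5 9 10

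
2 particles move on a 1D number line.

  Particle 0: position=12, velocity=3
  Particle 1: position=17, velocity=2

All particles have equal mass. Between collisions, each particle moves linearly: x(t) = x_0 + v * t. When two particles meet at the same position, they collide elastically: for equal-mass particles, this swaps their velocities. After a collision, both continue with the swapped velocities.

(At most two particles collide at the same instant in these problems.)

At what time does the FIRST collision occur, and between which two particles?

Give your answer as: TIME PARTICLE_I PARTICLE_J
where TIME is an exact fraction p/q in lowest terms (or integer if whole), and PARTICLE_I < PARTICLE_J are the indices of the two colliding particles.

Answer: 5 0 1

Derivation:
Pair (0,1): pos 12,17 vel 3,2 -> gap=5, closing at 1/unit, collide at t=5
Earliest collision: t=5 between 0 and 1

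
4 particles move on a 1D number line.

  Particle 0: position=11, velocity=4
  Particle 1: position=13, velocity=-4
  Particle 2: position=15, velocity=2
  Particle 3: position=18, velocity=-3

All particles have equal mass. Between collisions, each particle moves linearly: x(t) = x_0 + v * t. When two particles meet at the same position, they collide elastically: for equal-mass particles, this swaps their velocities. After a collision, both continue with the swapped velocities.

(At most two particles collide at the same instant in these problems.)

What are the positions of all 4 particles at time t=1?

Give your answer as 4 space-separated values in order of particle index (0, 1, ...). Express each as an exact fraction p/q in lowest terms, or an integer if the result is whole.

Answer: 9 15 15 17

Derivation:
Collision at t=1/4: particles 0 and 1 swap velocities; positions: p0=12 p1=12 p2=31/2 p3=69/4; velocities now: v0=-4 v1=4 v2=2 v3=-3
Collision at t=3/5: particles 2 and 3 swap velocities; positions: p0=53/5 p1=67/5 p2=81/5 p3=81/5; velocities now: v0=-4 v1=4 v2=-3 v3=2
Collision at t=1: particles 1 and 2 swap velocities; positions: p0=9 p1=15 p2=15 p3=17; velocities now: v0=-4 v1=-3 v2=4 v3=2
Advance to t=1 (no further collisions before then); velocities: v0=-4 v1=-3 v2=4 v3=2; positions = 9 15 15 17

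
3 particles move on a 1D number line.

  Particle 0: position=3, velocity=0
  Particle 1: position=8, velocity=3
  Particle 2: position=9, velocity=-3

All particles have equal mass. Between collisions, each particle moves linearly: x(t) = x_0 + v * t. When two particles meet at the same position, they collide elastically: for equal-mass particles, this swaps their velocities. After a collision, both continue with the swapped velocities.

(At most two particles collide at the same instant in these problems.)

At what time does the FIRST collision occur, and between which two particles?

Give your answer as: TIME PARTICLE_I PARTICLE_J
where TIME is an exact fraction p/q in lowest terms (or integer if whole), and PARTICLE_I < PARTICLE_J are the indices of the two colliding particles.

Pair (0,1): pos 3,8 vel 0,3 -> not approaching (rel speed -3 <= 0)
Pair (1,2): pos 8,9 vel 3,-3 -> gap=1, closing at 6/unit, collide at t=1/6
Earliest collision: t=1/6 between 1 and 2

Answer: 1/6 1 2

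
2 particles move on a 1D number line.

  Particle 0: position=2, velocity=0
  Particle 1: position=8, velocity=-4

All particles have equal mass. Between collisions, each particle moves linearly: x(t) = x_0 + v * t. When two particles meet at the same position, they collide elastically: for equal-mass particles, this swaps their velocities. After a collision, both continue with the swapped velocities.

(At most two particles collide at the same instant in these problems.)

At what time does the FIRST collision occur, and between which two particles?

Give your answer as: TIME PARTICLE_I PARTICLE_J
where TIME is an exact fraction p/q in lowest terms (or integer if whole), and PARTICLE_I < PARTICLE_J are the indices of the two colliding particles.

Pair (0,1): pos 2,8 vel 0,-4 -> gap=6, closing at 4/unit, collide at t=3/2
Earliest collision: t=3/2 between 0 and 1

Answer: 3/2 0 1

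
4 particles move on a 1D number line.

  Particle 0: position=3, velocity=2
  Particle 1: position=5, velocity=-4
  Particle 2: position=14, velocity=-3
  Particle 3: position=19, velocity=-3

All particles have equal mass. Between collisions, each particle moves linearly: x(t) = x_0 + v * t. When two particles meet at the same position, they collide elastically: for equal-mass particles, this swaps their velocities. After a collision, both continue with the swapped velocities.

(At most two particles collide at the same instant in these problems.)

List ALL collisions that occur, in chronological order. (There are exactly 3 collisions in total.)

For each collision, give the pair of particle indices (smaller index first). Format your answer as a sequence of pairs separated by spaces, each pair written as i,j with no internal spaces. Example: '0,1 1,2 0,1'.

Answer: 0,1 1,2 2,3

Derivation:
Collision at t=1/3: particles 0 and 1 swap velocities; positions: p0=11/3 p1=11/3 p2=13 p3=18; velocities now: v0=-4 v1=2 v2=-3 v3=-3
Collision at t=11/5: particles 1 and 2 swap velocities; positions: p0=-19/5 p1=37/5 p2=37/5 p3=62/5; velocities now: v0=-4 v1=-3 v2=2 v3=-3
Collision at t=16/5: particles 2 and 3 swap velocities; positions: p0=-39/5 p1=22/5 p2=47/5 p3=47/5; velocities now: v0=-4 v1=-3 v2=-3 v3=2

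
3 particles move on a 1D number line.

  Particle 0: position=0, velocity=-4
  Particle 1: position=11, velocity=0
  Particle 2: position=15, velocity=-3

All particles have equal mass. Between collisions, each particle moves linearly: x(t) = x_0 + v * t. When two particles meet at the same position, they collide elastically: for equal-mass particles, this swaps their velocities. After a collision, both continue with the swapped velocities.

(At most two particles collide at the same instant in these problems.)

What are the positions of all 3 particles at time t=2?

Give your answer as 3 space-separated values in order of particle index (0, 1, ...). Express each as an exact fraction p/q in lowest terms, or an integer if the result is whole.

Collision at t=4/3: particles 1 and 2 swap velocities; positions: p0=-16/3 p1=11 p2=11; velocities now: v0=-4 v1=-3 v2=0
Advance to t=2 (no further collisions before then); velocities: v0=-4 v1=-3 v2=0; positions = -8 9 11

Answer: -8 9 11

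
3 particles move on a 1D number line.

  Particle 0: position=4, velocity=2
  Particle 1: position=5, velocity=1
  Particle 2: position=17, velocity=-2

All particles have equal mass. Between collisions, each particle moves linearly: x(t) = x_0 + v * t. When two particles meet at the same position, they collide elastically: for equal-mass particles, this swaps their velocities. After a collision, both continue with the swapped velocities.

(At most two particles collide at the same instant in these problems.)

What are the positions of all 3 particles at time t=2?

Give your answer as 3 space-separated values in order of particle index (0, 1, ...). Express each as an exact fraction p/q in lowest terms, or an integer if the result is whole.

Answer: 7 8 13

Derivation:
Collision at t=1: particles 0 and 1 swap velocities; positions: p0=6 p1=6 p2=15; velocities now: v0=1 v1=2 v2=-2
Advance to t=2 (no further collisions before then); velocities: v0=1 v1=2 v2=-2; positions = 7 8 13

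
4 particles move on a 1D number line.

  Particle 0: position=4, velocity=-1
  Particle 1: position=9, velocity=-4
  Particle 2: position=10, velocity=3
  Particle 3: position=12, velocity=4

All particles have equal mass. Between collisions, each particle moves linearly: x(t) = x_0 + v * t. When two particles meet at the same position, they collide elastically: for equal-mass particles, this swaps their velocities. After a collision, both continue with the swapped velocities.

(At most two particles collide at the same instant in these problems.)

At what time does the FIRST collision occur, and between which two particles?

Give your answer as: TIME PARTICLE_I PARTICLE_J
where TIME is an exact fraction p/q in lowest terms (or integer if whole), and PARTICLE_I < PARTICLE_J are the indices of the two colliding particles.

Answer: 5/3 0 1

Derivation:
Pair (0,1): pos 4,9 vel -1,-4 -> gap=5, closing at 3/unit, collide at t=5/3
Pair (1,2): pos 9,10 vel -4,3 -> not approaching (rel speed -7 <= 0)
Pair (2,3): pos 10,12 vel 3,4 -> not approaching (rel speed -1 <= 0)
Earliest collision: t=5/3 between 0 and 1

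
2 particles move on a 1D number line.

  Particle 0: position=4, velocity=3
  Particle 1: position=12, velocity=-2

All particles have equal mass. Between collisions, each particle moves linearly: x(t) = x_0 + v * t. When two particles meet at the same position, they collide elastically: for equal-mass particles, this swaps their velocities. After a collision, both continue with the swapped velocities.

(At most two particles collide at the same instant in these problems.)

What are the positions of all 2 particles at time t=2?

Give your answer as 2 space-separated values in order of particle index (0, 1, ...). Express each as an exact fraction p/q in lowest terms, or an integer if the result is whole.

Collision at t=8/5: particles 0 and 1 swap velocities; positions: p0=44/5 p1=44/5; velocities now: v0=-2 v1=3
Advance to t=2 (no further collisions before then); velocities: v0=-2 v1=3; positions = 8 10

Answer: 8 10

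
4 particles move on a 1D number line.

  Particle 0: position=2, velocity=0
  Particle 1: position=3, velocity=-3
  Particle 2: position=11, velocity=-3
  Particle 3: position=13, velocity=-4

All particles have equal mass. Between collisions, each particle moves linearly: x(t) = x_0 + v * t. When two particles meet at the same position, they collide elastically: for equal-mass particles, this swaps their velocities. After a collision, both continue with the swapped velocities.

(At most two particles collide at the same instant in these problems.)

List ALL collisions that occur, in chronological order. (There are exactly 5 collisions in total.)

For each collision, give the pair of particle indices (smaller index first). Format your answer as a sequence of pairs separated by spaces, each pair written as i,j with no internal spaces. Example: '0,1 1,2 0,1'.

Answer: 0,1 2,3 1,2 2,3 0,1

Derivation:
Collision at t=1/3: particles 0 and 1 swap velocities; positions: p0=2 p1=2 p2=10 p3=35/3; velocities now: v0=-3 v1=0 v2=-3 v3=-4
Collision at t=2: particles 2 and 3 swap velocities; positions: p0=-3 p1=2 p2=5 p3=5; velocities now: v0=-3 v1=0 v2=-4 v3=-3
Collision at t=11/4: particles 1 and 2 swap velocities; positions: p0=-21/4 p1=2 p2=2 p3=11/4; velocities now: v0=-3 v1=-4 v2=0 v3=-3
Collision at t=3: particles 2 and 3 swap velocities; positions: p0=-6 p1=1 p2=2 p3=2; velocities now: v0=-3 v1=-4 v2=-3 v3=0
Collision at t=10: particles 0 and 1 swap velocities; positions: p0=-27 p1=-27 p2=-19 p3=2; velocities now: v0=-4 v1=-3 v2=-3 v3=0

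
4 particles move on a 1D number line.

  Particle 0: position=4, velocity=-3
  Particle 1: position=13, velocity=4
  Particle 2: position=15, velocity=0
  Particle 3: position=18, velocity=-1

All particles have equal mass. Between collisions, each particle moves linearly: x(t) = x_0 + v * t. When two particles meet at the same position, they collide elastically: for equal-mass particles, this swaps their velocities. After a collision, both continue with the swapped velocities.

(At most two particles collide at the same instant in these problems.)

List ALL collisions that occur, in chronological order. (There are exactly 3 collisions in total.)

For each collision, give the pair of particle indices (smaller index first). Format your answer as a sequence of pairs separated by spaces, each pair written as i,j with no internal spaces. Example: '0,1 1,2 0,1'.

Answer: 1,2 2,3 1,2

Derivation:
Collision at t=1/2: particles 1 and 2 swap velocities; positions: p0=5/2 p1=15 p2=15 p3=35/2; velocities now: v0=-3 v1=0 v2=4 v3=-1
Collision at t=1: particles 2 and 3 swap velocities; positions: p0=1 p1=15 p2=17 p3=17; velocities now: v0=-3 v1=0 v2=-1 v3=4
Collision at t=3: particles 1 and 2 swap velocities; positions: p0=-5 p1=15 p2=15 p3=25; velocities now: v0=-3 v1=-1 v2=0 v3=4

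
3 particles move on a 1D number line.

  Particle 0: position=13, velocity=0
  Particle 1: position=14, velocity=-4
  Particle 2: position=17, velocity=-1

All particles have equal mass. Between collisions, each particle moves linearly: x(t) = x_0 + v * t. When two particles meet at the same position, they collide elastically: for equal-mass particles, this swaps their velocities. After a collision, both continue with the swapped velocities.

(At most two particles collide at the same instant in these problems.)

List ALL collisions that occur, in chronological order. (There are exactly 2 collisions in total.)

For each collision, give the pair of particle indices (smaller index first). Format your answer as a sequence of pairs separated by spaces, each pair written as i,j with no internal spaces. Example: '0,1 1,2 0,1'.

Collision at t=1/4: particles 0 and 1 swap velocities; positions: p0=13 p1=13 p2=67/4; velocities now: v0=-4 v1=0 v2=-1
Collision at t=4: particles 1 and 2 swap velocities; positions: p0=-2 p1=13 p2=13; velocities now: v0=-4 v1=-1 v2=0

Answer: 0,1 1,2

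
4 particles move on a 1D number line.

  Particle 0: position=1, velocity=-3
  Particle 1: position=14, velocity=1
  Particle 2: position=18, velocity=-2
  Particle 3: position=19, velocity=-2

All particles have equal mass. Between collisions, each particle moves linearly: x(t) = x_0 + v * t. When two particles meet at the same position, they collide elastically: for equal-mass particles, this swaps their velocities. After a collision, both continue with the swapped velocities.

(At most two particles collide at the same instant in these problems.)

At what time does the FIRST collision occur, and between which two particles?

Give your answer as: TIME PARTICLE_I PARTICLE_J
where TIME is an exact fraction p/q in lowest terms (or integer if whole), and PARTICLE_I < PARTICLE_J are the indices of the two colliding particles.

Answer: 4/3 1 2

Derivation:
Pair (0,1): pos 1,14 vel -3,1 -> not approaching (rel speed -4 <= 0)
Pair (1,2): pos 14,18 vel 1,-2 -> gap=4, closing at 3/unit, collide at t=4/3
Pair (2,3): pos 18,19 vel -2,-2 -> not approaching (rel speed 0 <= 0)
Earliest collision: t=4/3 between 1 and 2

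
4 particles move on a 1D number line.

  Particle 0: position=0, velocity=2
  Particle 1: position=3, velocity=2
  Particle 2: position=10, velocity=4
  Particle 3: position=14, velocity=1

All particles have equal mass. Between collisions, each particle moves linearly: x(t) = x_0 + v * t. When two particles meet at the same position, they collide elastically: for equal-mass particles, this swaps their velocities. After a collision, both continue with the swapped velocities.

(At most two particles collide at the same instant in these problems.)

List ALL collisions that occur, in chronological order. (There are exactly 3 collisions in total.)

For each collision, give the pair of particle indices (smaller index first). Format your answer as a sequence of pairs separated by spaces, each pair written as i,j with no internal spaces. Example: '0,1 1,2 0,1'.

Answer: 2,3 1,2 0,1

Derivation:
Collision at t=4/3: particles 2 and 3 swap velocities; positions: p0=8/3 p1=17/3 p2=46/3 p3=46/3; velocities now: v0=2 v1=2 v2=1 v3=4
Collision at t=11: particles 1 and 2 swap velocities; positions: p0=22 p1=25 p2=25 p3=54; velocities now: v0=2 v1=1 v2=2 v3=4
Collision at t=14: particles 0 and 1 swap velocities; positions: p0=28 p1=28 p2=31 p3=66; velocities now: v0=1 v1=2 v2=2 v3=4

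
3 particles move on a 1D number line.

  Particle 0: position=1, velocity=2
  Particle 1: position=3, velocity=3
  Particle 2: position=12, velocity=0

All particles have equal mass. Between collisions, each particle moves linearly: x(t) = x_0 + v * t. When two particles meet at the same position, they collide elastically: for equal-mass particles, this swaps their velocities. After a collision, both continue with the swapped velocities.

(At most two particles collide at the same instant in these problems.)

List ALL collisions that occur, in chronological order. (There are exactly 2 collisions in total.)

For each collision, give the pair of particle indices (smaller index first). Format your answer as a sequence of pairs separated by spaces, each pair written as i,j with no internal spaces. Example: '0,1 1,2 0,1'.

Collision at t=3: particles 1 and 2 swap velocities; positions: p0=7 p1=12 p2=12; velocities now: v0=2 v1=0 v2=3
Collision at t=11/2: particles 0 and 1 swap velocities; positions: p0=12 p1=12 p2=39/2; velocities now: v0=0 v1=2 v2=3

Answer: 1,2 0,1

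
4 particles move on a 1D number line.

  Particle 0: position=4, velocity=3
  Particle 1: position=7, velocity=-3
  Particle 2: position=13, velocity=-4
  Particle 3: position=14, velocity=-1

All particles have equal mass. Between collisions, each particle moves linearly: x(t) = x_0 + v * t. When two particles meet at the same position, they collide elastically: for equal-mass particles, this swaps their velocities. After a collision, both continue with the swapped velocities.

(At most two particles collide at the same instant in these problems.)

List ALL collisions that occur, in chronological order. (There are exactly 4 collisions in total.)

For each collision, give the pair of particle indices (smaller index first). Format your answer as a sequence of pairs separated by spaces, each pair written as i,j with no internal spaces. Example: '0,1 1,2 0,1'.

Collision at t=1/2: particles 0 and 1 swap velocities; positions: p0=11/2 p1=11/2 p2=11 p3=27/2; velocities now: v0=-3 v1=3 v2=-4 v3=-1
Collision at t=9/7: particles 1 and 2 swap velocities; positions: p0=22/7 p1=55/7 p2=55/7 p3=89/7; velocities now: v0=-3 v1=-4 v2=3 v3=-1
Collision at t=5/2: particles 2 and 3 swap velocities; positions: p0=-1/2 p1=3 p2=23/2 p3=23/2; velocities now: v0=-3 v1=-4 v2=-1 v3=3
Collision at t=6: particles 0 and 1 swap velocities; positions: p0=-11 p1=-11 p2=8 p3=22; velocities now: v0=-4 v1=-3 v2=-1 v3=3

Answer: 0,1 1,2 2,3 0,1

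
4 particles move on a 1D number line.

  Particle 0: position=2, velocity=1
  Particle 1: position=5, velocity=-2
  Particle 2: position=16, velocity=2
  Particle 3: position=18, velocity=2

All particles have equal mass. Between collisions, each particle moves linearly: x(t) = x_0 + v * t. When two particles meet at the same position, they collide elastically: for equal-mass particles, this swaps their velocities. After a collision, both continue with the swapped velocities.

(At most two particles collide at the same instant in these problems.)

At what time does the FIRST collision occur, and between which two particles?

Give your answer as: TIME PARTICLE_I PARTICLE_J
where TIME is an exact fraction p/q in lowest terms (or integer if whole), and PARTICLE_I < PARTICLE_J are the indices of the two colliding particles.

Pair (0,1): pos 2,5 vel 1,-2 -> gap=3, closing at 3/unit, collide at t=1
Pair (1,2): pos 5,16 vel -2,2 -> not approaching (rel speed -4 <= 0)
Pair (2,3): pos 16,18 vel 2,2 -> not approaching (rel speed 0 <= 0)
Earliest collision: t=1 between 0 and 1

Answer: 1 0 1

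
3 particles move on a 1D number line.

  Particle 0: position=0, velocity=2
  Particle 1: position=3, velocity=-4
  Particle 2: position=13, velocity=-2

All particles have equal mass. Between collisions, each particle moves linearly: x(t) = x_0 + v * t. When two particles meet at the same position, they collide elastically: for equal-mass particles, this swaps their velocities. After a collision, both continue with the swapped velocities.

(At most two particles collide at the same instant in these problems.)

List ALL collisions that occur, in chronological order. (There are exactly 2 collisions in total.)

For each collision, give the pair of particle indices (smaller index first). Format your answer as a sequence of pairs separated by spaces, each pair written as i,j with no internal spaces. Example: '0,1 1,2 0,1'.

Answer: 0,1 1,2

Derivation:
Collision at t=1/2: particles 0 and 1 swap velocities; positions: p0=1 p1=1 p2=12; velocities now: v0=-4 v1=2 v2=-2
Collision at t=13/4: particles 1 and 2 swap velocities; positions: p0=-10 p1=13/2 p2=13/2; velocities now: v0=-4 v1=-2 v2=2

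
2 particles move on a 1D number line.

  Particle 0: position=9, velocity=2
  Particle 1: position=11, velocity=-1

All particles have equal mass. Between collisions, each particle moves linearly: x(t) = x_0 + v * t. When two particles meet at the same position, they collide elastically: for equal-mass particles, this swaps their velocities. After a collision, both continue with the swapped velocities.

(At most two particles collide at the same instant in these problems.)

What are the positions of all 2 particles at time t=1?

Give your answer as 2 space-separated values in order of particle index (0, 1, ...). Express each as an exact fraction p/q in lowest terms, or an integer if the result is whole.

Answer: 10 11

Derivation:
Collision at t=2/3: particles 0 and 1 swap velocities; positions: p0=31/3 p1=31/3; velocities now: v0=-1 v1=2
Advance to t=1 (no further collisions before then); velocities: v0=-1 v1=2; positions = 10 11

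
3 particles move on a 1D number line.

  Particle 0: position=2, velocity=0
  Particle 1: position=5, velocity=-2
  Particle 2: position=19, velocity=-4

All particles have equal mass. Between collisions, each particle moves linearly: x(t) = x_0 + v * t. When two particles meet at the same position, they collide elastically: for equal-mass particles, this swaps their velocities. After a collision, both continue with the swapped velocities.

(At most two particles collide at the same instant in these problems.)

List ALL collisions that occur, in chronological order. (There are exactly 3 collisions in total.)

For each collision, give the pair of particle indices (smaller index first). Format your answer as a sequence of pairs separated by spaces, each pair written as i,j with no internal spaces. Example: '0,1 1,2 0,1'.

Collision at t=3/2: particles 0 and 1 swap velocities; positions: p0=2 p1=2 p2=13; velocities now: v0=-2 v1=0 v2=-4
Collision at t=17/4: particles 1 and 2 swap velocities; positions: p0=-7/2 p1=2 p2=2; velocities now: v0=-2 v1=-4 v2=0
Collision at t=7: particles 0 and 1 swap velocities; positions: p0=-9 p1=-9 p2=2; velocities now: v0=-4 v1=-2 v2=0

Answer: 0,1 1,2 0,1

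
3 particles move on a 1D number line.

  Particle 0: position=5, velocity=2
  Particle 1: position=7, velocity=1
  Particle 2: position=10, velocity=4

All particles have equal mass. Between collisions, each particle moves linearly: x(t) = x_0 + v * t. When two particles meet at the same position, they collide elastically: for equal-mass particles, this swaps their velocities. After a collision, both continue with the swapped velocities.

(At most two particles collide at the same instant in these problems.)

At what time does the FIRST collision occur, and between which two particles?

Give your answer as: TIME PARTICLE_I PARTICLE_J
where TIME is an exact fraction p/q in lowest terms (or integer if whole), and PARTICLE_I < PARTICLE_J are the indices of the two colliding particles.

Answer: 2 0 1

Derivation:
Pair (0,1): pos 5,7 vel 2,1 -> gap=2, closing at 1/unit, collide at t=2
Pair (1,2): pos 7,10 vel 1,4 -> not approaching (rel speed -3 <= 0)
Earliest collision: t=2 between 0 and 1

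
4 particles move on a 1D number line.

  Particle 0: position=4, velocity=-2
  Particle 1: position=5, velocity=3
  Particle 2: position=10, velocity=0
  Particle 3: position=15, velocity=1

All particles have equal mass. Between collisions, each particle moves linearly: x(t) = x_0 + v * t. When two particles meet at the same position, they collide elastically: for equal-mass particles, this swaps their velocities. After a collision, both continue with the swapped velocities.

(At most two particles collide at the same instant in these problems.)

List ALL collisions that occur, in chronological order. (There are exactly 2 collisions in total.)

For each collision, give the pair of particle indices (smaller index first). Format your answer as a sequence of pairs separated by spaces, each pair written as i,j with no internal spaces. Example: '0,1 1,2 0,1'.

Collision at t=5/3: particles 1 and 2 swap velocities; positions: p0=2/3 p1=10 p2=10 p3=50/3; velocities now: v0=-2 v1=0 v2=3 v3=1
Collision at t=5: particles 2 and 3 swap velocities; positions: p0=-6 p1=10 p2=20 p3=20; velocities now: v0=-2 v1=0 v2=1 v3=3

Answer: 1,2 2,3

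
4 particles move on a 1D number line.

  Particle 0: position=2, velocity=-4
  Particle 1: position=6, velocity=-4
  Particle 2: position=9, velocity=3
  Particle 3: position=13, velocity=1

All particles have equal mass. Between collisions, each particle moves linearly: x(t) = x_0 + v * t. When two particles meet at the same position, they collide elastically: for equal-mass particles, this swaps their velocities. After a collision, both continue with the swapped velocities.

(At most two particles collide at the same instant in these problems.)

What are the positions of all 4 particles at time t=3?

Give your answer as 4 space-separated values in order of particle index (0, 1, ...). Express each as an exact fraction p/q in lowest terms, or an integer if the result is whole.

Collision at t=2: particles 2 and 3 swap velocities; positions: p0=-6 p1=-2 p2=15 p3=15; velocities now: v0=-4 v1=-4 v2=1 v3=3
Advance to t=3 (no further collisions before then); velocities: v0=-4 v1=-4 v2=1 v3=3; positions = -10 -6 16 18

Answer: -10 -6 16 18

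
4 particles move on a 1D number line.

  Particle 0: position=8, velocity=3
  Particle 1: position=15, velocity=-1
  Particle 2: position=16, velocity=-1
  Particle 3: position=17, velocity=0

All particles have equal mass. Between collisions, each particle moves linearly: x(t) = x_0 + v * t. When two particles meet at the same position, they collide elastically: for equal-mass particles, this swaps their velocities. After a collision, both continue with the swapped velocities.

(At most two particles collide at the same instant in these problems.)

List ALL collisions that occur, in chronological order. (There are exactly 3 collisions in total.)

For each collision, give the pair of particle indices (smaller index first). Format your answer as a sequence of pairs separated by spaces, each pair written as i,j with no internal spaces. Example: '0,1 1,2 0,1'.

Collision at t=7/4: particles 0 and 1 swap velocities; positions: p0=53/4 p1=53/4 p2=57/4 p3=17; velocities now: v0=-1 v1=3 v2=-1 v3=0
Collision at t=2: particles 1 and 2 swap velocities; positions: p0=13 p1=14 p2=14 p3=17; velocities now: v0=-1 v1=-1 v2=3 v3=0
Collision at t=3: particles 2 and 3 swap velocities; positions: p0=12 p1=13 p2=17 p3=17; velocities now: v0=-1 v1=-1 v2=0 v3=3

Answer: 0,1 1,2 2,3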